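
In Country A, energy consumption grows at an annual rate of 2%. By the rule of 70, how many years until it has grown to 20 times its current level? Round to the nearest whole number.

Doubling time ≈ 70/2 = 35.00 years.
20× is log₂ 20 ≈ 4.32 doublings, so ≈ 4.32 × 35.00 = 151 years.

approximately 151 years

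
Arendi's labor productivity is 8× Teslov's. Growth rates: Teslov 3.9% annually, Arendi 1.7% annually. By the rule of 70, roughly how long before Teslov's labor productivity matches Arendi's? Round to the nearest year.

approximately 95 years

Teslov gains on Arendi at 3.9% − 1.7% = 2.2 points a year.
At that relative rate the gap halves every 70/2.2 ≈ 31.82 years.
An 8× gap closes after 3 halvings: 3 × 31.82 ≈ 95 years.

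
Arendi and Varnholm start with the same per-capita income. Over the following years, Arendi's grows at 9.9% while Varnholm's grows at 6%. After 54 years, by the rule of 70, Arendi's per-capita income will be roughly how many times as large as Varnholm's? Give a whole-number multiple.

Arendi pulls ahead at 3.9 pp per year, so the ratio doubles every 70/3.9 ≈ 17.95 years.
In 54 years that's 3.01 doublings: 2^3.01 ≈ 8.

about 8 times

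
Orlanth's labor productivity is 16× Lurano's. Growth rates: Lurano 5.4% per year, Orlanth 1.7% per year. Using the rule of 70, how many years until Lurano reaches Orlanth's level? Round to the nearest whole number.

Lurano gains on Orlanth at 5.4% − 1.7% = 3.7 points a year.
At that relative rate the gap halves every 70/3.7 ≈ 18.92 years.
A 16× gap closes after 4 halvings: 4 × 18.92 ≈ 76 years.

around 76 years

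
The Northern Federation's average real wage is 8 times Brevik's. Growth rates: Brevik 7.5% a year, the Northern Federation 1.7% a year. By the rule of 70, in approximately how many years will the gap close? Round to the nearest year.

about 36 years

What matters is the difference: 5.8 pp.
Rule of 70 on the gap: the ratio halves every 70/5.8 ≈ 12.07 years.
An 8 times gap closes after 3 halvings: 3 × 12.07 ≈ 36 years.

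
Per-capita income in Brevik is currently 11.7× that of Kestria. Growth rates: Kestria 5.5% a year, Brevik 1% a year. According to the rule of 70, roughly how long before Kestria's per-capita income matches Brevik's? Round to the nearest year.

What matters is the difference: 4.5 pp.
Rule of 70 on the gap: the ratio halves every 70/4.5 ≈ 15.56 years.
An 11.7× gap takes log₂(11.7) ≈ 3.55 halvings to close: 3.55 × 15.56 ≈ 55 years.

about 55 years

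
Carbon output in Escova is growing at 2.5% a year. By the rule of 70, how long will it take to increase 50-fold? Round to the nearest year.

At 2.5% it doubles every 70/2.5 ≈ 28.00 years.
50× is log₂ 50 ≈ 5.64 doublings, so ≈ 5.64 × 28.00 = 158 years.

about 158 years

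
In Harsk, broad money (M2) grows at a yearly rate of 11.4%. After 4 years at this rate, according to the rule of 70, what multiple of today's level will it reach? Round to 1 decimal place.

Doubling time ≈ 70/11.4 = 6.14 years.
4 years / 6.14 ≈ 0.65 doublings → factor 2^0.65 ≈ 1.6.

≈ 1.6 times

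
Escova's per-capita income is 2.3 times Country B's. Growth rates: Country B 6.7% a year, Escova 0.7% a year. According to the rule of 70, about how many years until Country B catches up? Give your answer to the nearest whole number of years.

about 14 years

The growth-rate gap is 6.7% − 0.7% = 6 percentage points.
So the ratio between them halves every 70/6 ≈ 11.67 years.
A 2.3 times gap takes log₂(2.3) ≈ 1.20 halvings to close: 1.20 × 11.67 ≈ 14 years.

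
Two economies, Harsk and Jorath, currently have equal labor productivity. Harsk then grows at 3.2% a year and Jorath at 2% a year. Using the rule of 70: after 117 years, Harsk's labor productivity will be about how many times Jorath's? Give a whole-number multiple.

Only the 1.2-point difference matters.
70/1.2 ≈ 58.33 years per doubling of the ratio; 117 years gives 2.01 doublings, so ≈ 4×.

4 times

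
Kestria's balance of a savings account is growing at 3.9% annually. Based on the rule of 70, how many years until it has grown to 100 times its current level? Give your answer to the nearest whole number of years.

Doubling time ≈ 70/3.9 = 17.95 years.
Reaching 100× takes log₂(100) ≈ 6.64 doublings.
6.64 × 17.95 ≈ 119 years.

around 119 years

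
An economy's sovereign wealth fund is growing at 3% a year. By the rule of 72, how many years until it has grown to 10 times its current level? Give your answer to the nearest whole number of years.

around 80 years

Doubling time ≈ 72/3 = 24.00 years.
10× is log₂ 10 ≈ 3.32 doublings, so ≈ 3.32 × 24.00 = 80 years.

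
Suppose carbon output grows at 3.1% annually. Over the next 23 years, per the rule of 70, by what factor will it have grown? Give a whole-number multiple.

Doubling time ≈ 70/3.1 = 22.58 years.
23/22.58 ≈ 1 doubling, so about 2^1 = 2×.

2 times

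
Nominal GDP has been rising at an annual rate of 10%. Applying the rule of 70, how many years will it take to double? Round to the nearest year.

Doubling time ≈ 70 / 10 = 7.00 years.

around 7 years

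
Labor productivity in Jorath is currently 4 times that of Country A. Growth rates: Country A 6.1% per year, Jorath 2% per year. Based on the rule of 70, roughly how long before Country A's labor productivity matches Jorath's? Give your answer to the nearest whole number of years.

roughly 34 years

The growth-rate gap is 6.1% − 2% = 4.1 percentage points.
So the ratio between them halves every 70/4.1 ≈ 17.07 years.
A 4 times gap closes after 2 halvings: 2 × 17.07 ≈ 34 years.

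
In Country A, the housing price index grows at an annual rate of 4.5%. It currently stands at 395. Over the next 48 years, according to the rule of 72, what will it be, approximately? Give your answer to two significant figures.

roughly 3200

Doubling time ≈ 72/4.5 = 16.00 years.
48 years is 48/16.00 ≈ 3.00 doublings, a factor of 2^3.00 ≈ 8.00.
395 × 8.00 ≈ 3200.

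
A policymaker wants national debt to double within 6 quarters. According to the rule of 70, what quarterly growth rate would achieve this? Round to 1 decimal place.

70 / 6 ≈ 11.67, so about 11.7% per quarter.

around 11.7% per quarter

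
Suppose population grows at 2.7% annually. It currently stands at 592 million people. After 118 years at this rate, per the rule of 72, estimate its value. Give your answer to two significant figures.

roughly 13000 million people

It doubles every 72/2.7 ≈ 26.67 years, so 118 years is 4.42 doublings.
2^4.42 ≈ 21.41; 592 × 21.41 ≈ 13000 million people.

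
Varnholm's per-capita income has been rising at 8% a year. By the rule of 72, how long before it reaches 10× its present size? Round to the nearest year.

One doubling takes 72/8 = 9.00 years.
10× is log₂ 10 ≈ 3.32 doublings, so ≈ 3.32 × 9.00 = 30 years.

roughly 30 years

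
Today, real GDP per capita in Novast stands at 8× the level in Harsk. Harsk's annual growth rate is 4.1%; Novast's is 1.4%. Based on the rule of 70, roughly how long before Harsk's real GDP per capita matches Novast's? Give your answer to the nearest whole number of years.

What matters is the difference: 2.7 pp.
Rule of 70 on the gap: the ratio halves every 70/2.7 ≈ 25.93 years.
An 8× gap closes after 3 halvings: 3 × 25.93 ≈ 78 years.

78 years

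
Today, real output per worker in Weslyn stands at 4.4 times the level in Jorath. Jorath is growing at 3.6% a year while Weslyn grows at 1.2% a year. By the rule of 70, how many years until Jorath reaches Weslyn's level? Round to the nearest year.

Jorath gains on Weslyn at 3.6% − 1.2% = 2.4 points a year.
At that relative rate the gap halves every 70/2.4 ≈ 29.17 years.
A 4.4 times gap takes log₂(4.4) ≈ 2.14 halvings to close: 2.14 × 29.17 ≈ 62 years.

≈ 62 years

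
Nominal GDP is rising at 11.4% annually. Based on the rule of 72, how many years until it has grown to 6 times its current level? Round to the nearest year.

≈ 16 years

One doubling takes 72/11.4 = 6.32 years.
6× is log₂ 6 ≈ 2.58 doublings, so ≈ 2.58 × 6.32 = 16 years.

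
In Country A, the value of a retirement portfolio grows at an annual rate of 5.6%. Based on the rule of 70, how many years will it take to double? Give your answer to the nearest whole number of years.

At 5.6%, doubling takes about 70/5.6 = 12.50 years.

≈ 13 years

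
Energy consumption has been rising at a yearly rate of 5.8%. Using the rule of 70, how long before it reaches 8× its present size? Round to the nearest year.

Doubling time ≈ 70/5.8 = 12.07 years.
8× is 3 doublings, so 3 × 12.07 ≈ 36 years.

≈ 36 years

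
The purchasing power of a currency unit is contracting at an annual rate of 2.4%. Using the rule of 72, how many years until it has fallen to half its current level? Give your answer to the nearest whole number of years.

Halving time ≈ 72 / 2.4 = 30.00 → 30 years.

roughly 30 years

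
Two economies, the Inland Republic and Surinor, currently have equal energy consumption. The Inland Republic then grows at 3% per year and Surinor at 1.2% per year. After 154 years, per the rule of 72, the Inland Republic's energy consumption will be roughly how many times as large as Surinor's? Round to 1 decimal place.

approximately 14.4 times

the Inland Republic pulls ahead at 1.8 pp per year, so the ratio doubles every 72/1.8 ≈ 40.00 years.
In 154 years that's 3.85 doublings: 2^3.85 ≈ 14.4.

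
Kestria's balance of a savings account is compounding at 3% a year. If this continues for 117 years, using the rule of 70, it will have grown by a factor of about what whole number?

about 32 times

Doubling time ≈ 70/3 = 23.33 years.
117/23.33 ≈ 5 doublings, so about 2^5 = 32×.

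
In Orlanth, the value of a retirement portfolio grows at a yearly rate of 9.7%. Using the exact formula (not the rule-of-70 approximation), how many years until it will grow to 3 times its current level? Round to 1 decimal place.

t = ln(3) / ln(1 + 0.097) = 1.0986 / 0.092579 ≈ 11.87.

11.9 years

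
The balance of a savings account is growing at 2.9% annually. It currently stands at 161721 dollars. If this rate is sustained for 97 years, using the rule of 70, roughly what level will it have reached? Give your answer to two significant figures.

Doubling time ≈ 70/2.9 = 24.14 years.
97 years is 97/24.14 ≈ 4.02 doublings, a factor of 2^4.02 ≈ 16.22.
161721 × 16.22 ≈ 2600000 dollars.

approximately 2600000 dollars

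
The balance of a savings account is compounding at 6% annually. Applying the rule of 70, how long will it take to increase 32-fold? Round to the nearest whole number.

roughly 58 years

At 6% it doubles every 70/6 ≈ 11.67 years.
32× is 5 doublings, so 5 × 11.67 ≈ 58 years.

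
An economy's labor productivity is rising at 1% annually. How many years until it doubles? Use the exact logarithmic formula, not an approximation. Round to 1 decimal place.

69.7 years

t = ln(2) / ln(1 + 0.01) = 0.6931 / 0.009950 ≈ 69.66.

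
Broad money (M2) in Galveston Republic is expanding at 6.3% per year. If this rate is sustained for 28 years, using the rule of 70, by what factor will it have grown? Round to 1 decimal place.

about 5.7 times

Doubling time ≈ 70/6.3 = 11.11 years.
28 years / 11.11 ≈ 2.52 doublings → factor 2^2.52 ≈ 5.7.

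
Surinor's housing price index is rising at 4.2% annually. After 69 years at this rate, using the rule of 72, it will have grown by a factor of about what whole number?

72/4.2 ≈ 17.14 years per doubling.
69 years fits 4 doublings: 2^4 = 16.

≈ 16 times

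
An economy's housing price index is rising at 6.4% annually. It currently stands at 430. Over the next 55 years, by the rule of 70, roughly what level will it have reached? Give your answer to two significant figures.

about 14000

Doubling time ≈ 70/6.4 = 10.94 years.
55 years is 55/10.94 ≈ 5.03 doublings, a factor of 2^5.03 ≈ 32.67.
430 × 32.67 ≈ 14000.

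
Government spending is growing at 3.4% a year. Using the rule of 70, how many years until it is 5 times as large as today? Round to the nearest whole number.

Doubling time ≈ 70/3.4 = 20.59 years.
5× is log₂ 5 ≈ 2.32 doublings, so ≈ 2.32 × 20.59 = 48 years.

roughly 48 years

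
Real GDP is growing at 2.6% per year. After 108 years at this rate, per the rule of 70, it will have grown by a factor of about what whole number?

70/2.6 ≈ 26.92 years per doubling.
108 years fits 4 doublings: 2^4 = 16.

16 times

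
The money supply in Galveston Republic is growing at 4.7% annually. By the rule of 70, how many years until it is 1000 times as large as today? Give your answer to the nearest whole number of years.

At 4.7% it doubles every 70/4.7 ≈ 14.89 years.
1000× is log₂ 1000 ≈ 9.97 doublings, so ≈ 9.97 × 14.89 = 148 years.

approximately 148 years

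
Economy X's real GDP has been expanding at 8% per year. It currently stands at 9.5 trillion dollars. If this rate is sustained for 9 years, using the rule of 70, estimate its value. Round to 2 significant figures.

Doubling time ≈ 70/8 = 8.75 years.
9 years is 9/8.75 ≈ 1.03 doublings, a factor of 2^1.03 ≈ 2.04.
9.5 × 2.04 ≈ 19 trillion dollars.

roughly 19 trillion dollars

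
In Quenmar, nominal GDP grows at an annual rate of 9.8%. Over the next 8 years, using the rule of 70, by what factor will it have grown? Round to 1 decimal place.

Doubling time ≈ 70/9.8 = 7.14 years.
8 years / 7.14 ≈ 1.12 doublings → factor 2^1.12 ≈ 2.2.

approximately 2.2 times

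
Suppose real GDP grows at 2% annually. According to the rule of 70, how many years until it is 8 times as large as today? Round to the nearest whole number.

At 2% it doubles every 70/2 ≈ 35.00 years.
8× is 3 doublings, so 3 × 35.00 ≈ 105 years.

≈ 105 years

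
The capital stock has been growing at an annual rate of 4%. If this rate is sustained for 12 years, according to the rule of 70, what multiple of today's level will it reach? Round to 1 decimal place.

approximately 1.6 times

Doubles every ≈ 17.50 years (70/4).
12 years is 0.69 doublings; 2^0.69 ≈ 1.6×.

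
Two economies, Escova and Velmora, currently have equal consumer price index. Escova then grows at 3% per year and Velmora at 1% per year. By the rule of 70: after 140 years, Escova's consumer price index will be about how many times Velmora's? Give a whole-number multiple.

Escova pulls ahead at 2 pp per year, so the ratio doubles every 70/2 ≈ 35.00 years.
In 140 years that's 4.00 doublings: 2^4.00 ≈ 16.

about 16 times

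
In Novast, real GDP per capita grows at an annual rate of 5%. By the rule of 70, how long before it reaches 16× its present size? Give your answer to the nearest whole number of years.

roughly 56 years

Doubling time ≈ 70/5 = 14.00 years.
Getting to 16× needs 4 doublings: 4 × 14.00 ≈ 56 years.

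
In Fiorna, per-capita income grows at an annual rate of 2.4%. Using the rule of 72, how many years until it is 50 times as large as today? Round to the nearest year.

At 2.4% it doubles every 72/2.4 ≈ 30.00 years.
Reaching 50× takes log₂(50) ≈ 5.64 doublings.
5.64 × 30.00 ≈ 169 years.

around 169 years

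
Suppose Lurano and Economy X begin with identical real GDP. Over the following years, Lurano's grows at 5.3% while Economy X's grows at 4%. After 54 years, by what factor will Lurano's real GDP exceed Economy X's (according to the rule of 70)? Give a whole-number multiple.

approximately 2 times

Lurano pulls ahead at 1.3 pp per year, so the ratio doubles every 70/1.3 ≈ 53.85 years.
In 54 years that's 1.00 doublings: 2^1.00 ≈ 2.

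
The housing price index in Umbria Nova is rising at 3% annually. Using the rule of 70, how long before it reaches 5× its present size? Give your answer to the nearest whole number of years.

54 years

One doubling takes 70/3 = 23.33 years.
5× is log₂ 5 ≈ 2.32 doublings, so ≈ 2.32 × 23.33 = 54 years.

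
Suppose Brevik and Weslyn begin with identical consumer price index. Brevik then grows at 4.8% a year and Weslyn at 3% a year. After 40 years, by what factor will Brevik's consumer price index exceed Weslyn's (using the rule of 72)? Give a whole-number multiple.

about 2 times

Brevik pulls ahead at 1.8 pp per year, so the ratio doubles every 72/1.8 ≈ 40.00 years.
In 40 years that's 1.00 doublings: 2^1.00 ≈ 2.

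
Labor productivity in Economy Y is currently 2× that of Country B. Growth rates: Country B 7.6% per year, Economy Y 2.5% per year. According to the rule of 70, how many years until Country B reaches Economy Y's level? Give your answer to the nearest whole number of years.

≈ 14 years

Country B gains on Economy Y at 7.6% − 2.5% = 5.1 points a year.
At that relative rate the gap halves every 70/5.1 ≈ 13.73 years.
A 2× gap closes after 1 halving: 1 × 13.73 ≈ 14 years.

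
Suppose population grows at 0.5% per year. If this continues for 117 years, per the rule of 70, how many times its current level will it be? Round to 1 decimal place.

Doubles every ≈ 140.00 years (70/0.5).
117 years is 0.84 doublings; 2^0.84 ≈ 1.8×.

approximately 1.8 times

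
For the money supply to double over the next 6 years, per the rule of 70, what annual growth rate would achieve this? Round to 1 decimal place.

70 / 6 ≈ 11.67, so about 11.7% annually.

≈ 11.7%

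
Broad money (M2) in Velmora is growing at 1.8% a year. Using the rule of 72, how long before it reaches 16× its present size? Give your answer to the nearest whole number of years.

At 1.8% it doubles every 72/1.8 ≈ 40.00 years.
16× is 4 doublings, so 4 × 40.00 ≈ 160 years.

160 years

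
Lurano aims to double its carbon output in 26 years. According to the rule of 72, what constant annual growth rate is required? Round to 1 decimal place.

approximately 2.8%

72 / 26 ≈ 2.77, so about 2.8% annually.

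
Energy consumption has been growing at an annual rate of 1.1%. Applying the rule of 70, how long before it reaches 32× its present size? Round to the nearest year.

One doubling takes 70/1.1 = 63.64 years.
32× is 5 doublings, so 5 × 63.64 ≈ 318 years.

approximately 318 years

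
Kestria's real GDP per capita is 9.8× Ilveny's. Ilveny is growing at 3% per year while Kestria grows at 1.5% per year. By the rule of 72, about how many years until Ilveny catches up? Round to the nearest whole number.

Ilveny gains on Kestria at 3% − 1.5% = 1.5 points a year.
At that relative rate the gap halves every 72/1.5 ≈ 48.00 years.
A 9.8× gap takes log₂(9.8) ≈ 3.29 halvings to close: 3.29 × 48.00 ≈ 158 years.

roughly 158 years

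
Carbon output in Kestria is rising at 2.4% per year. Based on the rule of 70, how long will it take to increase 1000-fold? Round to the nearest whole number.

One doubling takes 70/2.4 = 29.17 years.
1000× is log₂ 1000 ≈ 9.97 doublings, so ≈ 9.97 × 29.17 = 291 years.

≈ 291 years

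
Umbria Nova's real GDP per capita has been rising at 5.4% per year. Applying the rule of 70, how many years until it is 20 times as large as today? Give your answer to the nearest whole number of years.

One doubling takes 70/5.4 = 12.96 years.
20× is log₂ 20 ≈ 4.32 doublings, so ≈ 4.32 × 12.96 = 56 years.

56 years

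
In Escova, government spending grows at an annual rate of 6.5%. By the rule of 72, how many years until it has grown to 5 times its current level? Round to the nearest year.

roughly 26 years

Doubling time ≈ 72/6.5 = 11.08 years.
5× is log₂ 5 ≈ 2.32 doublings, so ≈ 2.32 × 11.08 = 26 years.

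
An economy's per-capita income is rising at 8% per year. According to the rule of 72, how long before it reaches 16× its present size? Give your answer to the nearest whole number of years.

approximately 36 years

Doubling time ≈ 72/8 = 9.00 years.
16 = 2^4, so 4 doublings → 36 years.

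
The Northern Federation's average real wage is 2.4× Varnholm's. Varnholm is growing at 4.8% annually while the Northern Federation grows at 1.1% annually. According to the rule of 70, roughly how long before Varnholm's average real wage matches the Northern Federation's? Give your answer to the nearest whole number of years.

approximately 24 years

Varnholm gains on the Northern Federation at 4.8% − 1.1% = 3.7 points a year.
At that relative rate the gap halves every 70/3.7 ≈ 18.92 years.
A 2.4× gap takes log₂(2.4) ≈ 1.26 halvings to close: 1.26 × 18.92 ≈ 24 years.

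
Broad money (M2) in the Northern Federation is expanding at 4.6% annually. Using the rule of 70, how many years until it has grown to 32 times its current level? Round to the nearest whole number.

approximately 76 years

Doubling time ≈ 70/4.6 = 15.22 years.
Getting to 32× needs 5 doublings: 5 × 15.22 ≈ 76 years.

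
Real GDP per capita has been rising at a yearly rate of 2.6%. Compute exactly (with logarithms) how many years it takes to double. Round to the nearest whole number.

27 years

t = ln(2) / ln(1 + 0.026) = 0.6931 / 0.025668 ≈ 27.00.
≈ 27 years.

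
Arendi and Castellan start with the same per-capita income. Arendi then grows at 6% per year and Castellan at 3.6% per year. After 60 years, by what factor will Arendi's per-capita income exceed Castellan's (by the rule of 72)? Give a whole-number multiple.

roughly 4 times

Only the 2.4-point difference matters.
72/2.4 ≈ 30.00 years per doubling of the ratio; 60 years gives 2.00 doublings, so ≈ 4×.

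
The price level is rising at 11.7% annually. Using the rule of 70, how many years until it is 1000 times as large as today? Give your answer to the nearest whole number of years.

At 11.7% it doubles every 70/11.7 ≈ 5.98 years.
Reaching 1000× takes log₂(1000) ≈ 9.97 doublings.
9.97 × 5.98 ≈ 60 years.

about 60 years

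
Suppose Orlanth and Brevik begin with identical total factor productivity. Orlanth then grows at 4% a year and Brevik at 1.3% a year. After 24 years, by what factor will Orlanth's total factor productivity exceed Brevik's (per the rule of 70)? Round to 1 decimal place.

Rate gap = 4% − 1.3% = 2.7 points.
The ratio doubles every 70/2.7 ≈ 25.93 years.
24/25.93 ≈ 0.93 doublings → ratio ≈ 2^0.93 ≈ 1.9.

around 1.9 times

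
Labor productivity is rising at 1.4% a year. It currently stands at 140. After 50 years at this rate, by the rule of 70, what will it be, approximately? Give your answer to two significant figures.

It doubles every 70/1.4 ≈ 50.00 years, so 50 years is 1.00 doublings.
2^1.00 ≈ 2.00; 140 × 2.00 ≈ 280.

about 280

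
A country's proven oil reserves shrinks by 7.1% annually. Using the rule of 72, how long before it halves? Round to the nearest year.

Halving time ≈ 72 / 7.1 = 10.14 → 10 years.

10 years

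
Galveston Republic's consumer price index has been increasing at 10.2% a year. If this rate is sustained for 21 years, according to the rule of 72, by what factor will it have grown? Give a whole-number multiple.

around 8 times

At 10.2% one doubling takes ≈ 7.06 years; 21 years is 3 of them, so ×8.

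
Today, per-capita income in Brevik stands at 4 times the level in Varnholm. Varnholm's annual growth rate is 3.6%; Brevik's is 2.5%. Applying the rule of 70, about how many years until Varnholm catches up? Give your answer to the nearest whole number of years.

approximately 127 years

The growth-rate gap is 3.6% − 2.5% = 1.1 percentage points.
So the ratio between them halves every 70/1.1 ≈ 63.64 years.
A 4 times gap closes after 2 halvings: 2 × 63.64 ≈ 127 years.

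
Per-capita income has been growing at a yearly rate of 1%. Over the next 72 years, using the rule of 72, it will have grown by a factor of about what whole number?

At 1% one doubling takes ≈ 72.00 years; 72 years is 1 of them, so ×2.

2 times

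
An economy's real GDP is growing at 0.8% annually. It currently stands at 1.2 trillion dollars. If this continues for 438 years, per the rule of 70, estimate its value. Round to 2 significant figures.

Doubling time ≈ 70/0.8 = 87.50 years.
438 years is 438/87.50 ≈ 5.01 doublings, a factor of 2^5.01 ≈ 32.22.
1.2 × 32.22 ≈ 39 trillion dollars.

approximately 39 trillion dollars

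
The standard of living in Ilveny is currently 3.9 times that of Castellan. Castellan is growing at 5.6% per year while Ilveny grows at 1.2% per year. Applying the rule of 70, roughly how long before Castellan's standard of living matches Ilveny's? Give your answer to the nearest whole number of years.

approximately 31 years

What matters is the difference: 4.4 pp.
Rule of 70 on the gap: the ratio halves every 70/4.4 ≈ 15.91 years.
A 3.9 times gap takes log₂(3.9) ≈ 1.96 halvings to close: 1.96 × 15.91 ≈ 31 years.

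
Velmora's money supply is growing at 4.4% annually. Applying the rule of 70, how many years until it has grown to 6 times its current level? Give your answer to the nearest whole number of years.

41 years

Doubling time ≈ 70/4.4 = 15.91 years.
Reaching 6× takes log₂(6) ≈ 2.58 doublings.
2.58 × 15.91 ≈ 41 years.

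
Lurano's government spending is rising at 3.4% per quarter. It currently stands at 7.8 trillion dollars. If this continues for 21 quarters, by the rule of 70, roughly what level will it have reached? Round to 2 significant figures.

Doubling time ≈ 70/3.4 = 20.59 quarters.
21 quarters is 21/20.59 ≈ 1.02 doublings, a factor of 2^1.02 ≈ 2.03.
7.8 × 2.03 ≈ 16 trillion dollars.

around 16 trillion dollars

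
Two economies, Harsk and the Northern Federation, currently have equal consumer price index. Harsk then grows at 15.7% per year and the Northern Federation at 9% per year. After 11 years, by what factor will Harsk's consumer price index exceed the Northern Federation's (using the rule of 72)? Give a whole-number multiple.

Only the 6.7-point difference matters.
72/6.7 ≈ 10.75 years per doubling of the ratio; 11 years gives 1.02 doublings, so ≈ 2×.

approximately 2 times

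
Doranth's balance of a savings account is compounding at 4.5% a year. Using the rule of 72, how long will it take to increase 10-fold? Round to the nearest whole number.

53 years

One doubling takes 72/4.5 = 16.00 years.
10× is log₂ 10 ≈ 3.32 doublings, so ≈ 3.32 × 16.00 = 53 years.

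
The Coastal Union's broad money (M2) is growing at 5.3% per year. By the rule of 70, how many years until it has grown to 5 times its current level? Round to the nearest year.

roughly 31 years

At 5.3% it doubles every 70/5.3 ≈ 13.21 years.
Reaching 5× takes log₂(5) ≈ 2.32 doublings.
2.32 × 13.21 ≈ 31 years.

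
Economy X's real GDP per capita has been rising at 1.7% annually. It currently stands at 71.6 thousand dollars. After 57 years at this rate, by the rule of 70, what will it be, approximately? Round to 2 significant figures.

approximately 190 thousand dollars

Doubling time ≈ 70/1.7 = 41.18 years.
57 years is 57/41.18 ≈ 1.38 doublings, a factor of 2^1.38 ≈ 2.60.
71.6 × 2.60 ≈ 190 thousand dollars.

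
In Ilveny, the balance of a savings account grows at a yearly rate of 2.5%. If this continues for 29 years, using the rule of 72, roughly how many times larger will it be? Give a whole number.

2 times

72/2.5 ≈ 28.80 years per doubling.
29 years fits 1 doubling: 2^1 = 2.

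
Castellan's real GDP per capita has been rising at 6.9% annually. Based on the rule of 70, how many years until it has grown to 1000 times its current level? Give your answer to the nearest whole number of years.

At 6.9% it doubles every 70/6.9 ≈ 10.14 years.
1000× is log₂ 1000 ≈ 9.97 doublings, so ≈ 9.97 × 10.14 = 101 years.

approximately 101 years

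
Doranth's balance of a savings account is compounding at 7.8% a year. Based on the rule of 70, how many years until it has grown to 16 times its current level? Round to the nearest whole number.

36 years

One doubling takes 70/7.8 = 8.97 years.
16× is 4 doublings, so 4 × 8.97 ≈ 36 years.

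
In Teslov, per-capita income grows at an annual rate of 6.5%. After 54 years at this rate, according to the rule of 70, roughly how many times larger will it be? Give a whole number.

At 6.5% one doubling takes ≈ 10.77 years; 54 years is 5 of them, so ×32.

32 times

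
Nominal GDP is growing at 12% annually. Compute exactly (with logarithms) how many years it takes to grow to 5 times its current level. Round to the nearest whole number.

t = ln(5) / ln(1 + 0.12) = 1.6094 / 0.113329 ≈ 14.20.
≈ 14 years.

14 years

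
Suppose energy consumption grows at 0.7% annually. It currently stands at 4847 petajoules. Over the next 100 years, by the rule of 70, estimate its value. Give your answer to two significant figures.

about 9700 petajoules

Doubling time ≈ 70/0.7 = 100.00 years.
100 years is 100/100.00 ≈ 1.00 doublings, a factor of 2^1.00 ≈ 2.00.
4847 × 2.00 ≈ 9700 petajoules.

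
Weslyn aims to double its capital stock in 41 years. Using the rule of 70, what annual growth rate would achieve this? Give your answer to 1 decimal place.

70 / 41 ≈ 1.71, so about 1.7% annually.

about 1.7% annually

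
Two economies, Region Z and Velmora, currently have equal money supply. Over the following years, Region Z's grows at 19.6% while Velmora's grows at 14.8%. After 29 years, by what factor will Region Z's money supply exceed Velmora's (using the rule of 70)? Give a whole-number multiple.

Rate gap = 19.6% − 14.8% = 4.8 points.
The ratio doubles every 70/4.8 ≈ 14.58 years.
29/14.58 ≈ 1.99 doublings → ratio ≈ 2^1.99 ≈ 4.

4 times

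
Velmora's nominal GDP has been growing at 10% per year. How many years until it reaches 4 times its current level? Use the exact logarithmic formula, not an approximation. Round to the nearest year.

t = ln(4) / ln(1 + 0.1) = 1.3863 / 0.095310 ≈ 14.55.
≈ 15 years.

15 years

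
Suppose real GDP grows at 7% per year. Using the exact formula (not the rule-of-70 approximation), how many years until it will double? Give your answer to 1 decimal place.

t = ln(2) / ln(1 + 0.07) = 0.6931 / 0.067659 ≈ 10.24.

10.2 years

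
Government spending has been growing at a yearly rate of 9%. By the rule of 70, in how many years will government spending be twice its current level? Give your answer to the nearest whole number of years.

Doubling time ≈ 70 / 9 = 7.78 years.

roughly 8 years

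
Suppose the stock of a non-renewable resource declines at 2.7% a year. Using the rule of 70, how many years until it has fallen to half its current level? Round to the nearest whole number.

Falling at 2.7%, it halves about every 70/2.7 = 25.93 years.

26 years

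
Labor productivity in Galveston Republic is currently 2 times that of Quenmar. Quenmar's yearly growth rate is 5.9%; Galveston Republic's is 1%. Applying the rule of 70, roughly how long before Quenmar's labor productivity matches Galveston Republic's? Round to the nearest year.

The growth-rate gap is 5.9% − 1% = 4.9 percentage points.
So the ratio between them halves every 70/4.9 ≈ 14.29 years.
A 2 times gap closes after 1 halving: 1 × 14.29 ≈ 14 years.

about 14 years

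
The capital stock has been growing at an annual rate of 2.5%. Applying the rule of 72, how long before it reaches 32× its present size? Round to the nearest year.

One doubling takes 72/2.5 = 28.80 years.
Getting to 32× needs 5 doublings: 5 × 28.80 ≈ 144 years.

approximately 144 years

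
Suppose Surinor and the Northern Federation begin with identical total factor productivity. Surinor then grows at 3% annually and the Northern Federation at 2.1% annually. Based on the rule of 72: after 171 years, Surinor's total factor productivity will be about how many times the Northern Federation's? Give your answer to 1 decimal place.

Surinor pulls ahead at 0.9 pp per year, so the ratio doubles every 72/0.9 ≈ 80.00 years.
In 171 years that's 2.14 doublings: 2^2.14 ≈ 4.4.

roughly 4.4 times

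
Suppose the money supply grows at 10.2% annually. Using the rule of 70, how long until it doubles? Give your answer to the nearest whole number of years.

about 7 years

At 10.2%, doubling takes about 70/10.2 = 6.86 years.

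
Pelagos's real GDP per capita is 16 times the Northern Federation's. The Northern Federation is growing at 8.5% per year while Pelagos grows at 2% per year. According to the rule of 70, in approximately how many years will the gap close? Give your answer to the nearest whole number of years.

What matters is the difference: 6.5 pp.
Rule of 70 on the gap: the ratio halves every 70/6.5 ≈ 10.77 years.
A 16 times gap closes after 4 halvings: 4 × 10.77 ≈ 43 years.

approximately 43 years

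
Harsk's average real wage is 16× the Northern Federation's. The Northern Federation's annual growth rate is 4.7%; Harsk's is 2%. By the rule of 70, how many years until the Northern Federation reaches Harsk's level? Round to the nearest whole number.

the Northern Federation gains on Harsk at 4.7% − 2% = 2.7 points a year.
At that relative rate the gap halves every 70/2.7 ≈ 25.93 years.
A 16× gap closes after 4 halvings: 4 × 25.93 ≈ 104 years.

approximately 104 years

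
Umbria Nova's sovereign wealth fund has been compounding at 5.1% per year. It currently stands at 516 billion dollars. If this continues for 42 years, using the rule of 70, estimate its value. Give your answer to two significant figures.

around 4300 billion dollars

It doubles every 70/5.1 ≈ 13.73 years, so 42 years is 3.06 doublings.
2^3.06 ≈ 8.34; 516 × 8.34 ≈ 4300 billion dollars.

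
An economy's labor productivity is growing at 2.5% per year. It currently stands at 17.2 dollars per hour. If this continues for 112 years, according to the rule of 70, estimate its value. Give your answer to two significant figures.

around 280 dollars per hour

Doubling time ≈ 70/2.5 = 28.00 years.
112 years is 112/28.00 ≈ 4.00 doublings, a factor of 2^4.00 ≈ 16.00.
17.2 × 16.00 ≈ 280 dollars per hour.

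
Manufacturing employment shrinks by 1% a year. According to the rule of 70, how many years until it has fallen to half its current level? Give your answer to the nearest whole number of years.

The rule works in reverse for decay: 70/1 ≈ 70.00 years to halve.

around 70 years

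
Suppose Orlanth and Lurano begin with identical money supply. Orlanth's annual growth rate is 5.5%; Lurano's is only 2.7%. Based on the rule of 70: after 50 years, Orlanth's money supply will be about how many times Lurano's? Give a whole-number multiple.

Orlanth pulls ahead at 2.8 pp per year, so the ratio doubles every 70/2.8 ≈ 25.00 years.
In 50 years that's 2.00 doublings: 2^2.00 ≈ 4.

around 4 times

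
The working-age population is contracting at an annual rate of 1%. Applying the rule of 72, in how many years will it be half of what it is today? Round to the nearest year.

roughly 72 years

Falling at 1%, it halves about every 72/1 = 72.00 years.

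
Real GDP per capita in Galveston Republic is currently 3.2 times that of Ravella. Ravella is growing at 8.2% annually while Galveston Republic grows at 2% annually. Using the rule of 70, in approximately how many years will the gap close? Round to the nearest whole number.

around 19 years

Ravella gains on Galveston Republic at 8.2% − 2% = 6.2 points a year.
At that relative rate the gap halves every 70/6.2 ≈ 11.29 years.
A 3.2 times gap takes log₂(3.2) ≈ 1.68 halvings to close: 1.68 × 11.29 ≈ 19 years.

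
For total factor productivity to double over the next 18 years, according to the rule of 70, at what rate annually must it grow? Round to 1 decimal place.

70 / 18 ≈ 3.89, so about 3.9% annually.

around 3.9% annually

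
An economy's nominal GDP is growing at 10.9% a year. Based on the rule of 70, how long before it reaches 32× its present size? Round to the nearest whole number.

At 10.9% it doubles every 70/10.9 ≈ 6.42 years.
32× is 5 doublings, so 5 × 6.42 ≈ 32 years.

≈ 32 years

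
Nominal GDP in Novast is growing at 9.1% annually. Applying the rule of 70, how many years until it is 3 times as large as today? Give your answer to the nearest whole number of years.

One doubling takes 70/9.1 = 7.69 years.
3× is log₂ 3 ≈ 1.58 doublings, so ≈ 1.58 × 7.69 = 12 years.

approximately 12 years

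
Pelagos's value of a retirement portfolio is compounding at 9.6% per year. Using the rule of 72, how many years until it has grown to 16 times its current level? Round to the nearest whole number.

One doubling takes 72/9.6 = 7.50 years.
Getting to 16× needs 4 doublings: 4 × 7.50 ≈ 30 years.

≈ 30 years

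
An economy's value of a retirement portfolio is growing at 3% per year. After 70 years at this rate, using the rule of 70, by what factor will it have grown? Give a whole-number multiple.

≈ 8 times

At 3% one doubling takes ≈ 23.33 years; 70 years is 3 of them, so ×8.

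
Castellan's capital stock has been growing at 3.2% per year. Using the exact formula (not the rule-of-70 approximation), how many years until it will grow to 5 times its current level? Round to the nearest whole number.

t = ln(5) / ln(1 + 0.032) = 1.6094 / 0.031499 ≈ 51.09.
≈ 51 years.

51 years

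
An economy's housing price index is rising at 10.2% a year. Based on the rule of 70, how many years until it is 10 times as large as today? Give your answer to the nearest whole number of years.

roughly 23 years

Doubling time ≈ 70/10.2 = 6.86 years.
10× is log₂ 10 ≈ 3.32 doublings, so ≈ 3.32 × 6.86 = 23 years.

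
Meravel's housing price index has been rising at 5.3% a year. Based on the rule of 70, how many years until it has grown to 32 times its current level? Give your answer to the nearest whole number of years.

around 66 years

One doubling takes 70/5.3 = 13.21 years.
32 = 2^5, so 5 doublings → 66 years.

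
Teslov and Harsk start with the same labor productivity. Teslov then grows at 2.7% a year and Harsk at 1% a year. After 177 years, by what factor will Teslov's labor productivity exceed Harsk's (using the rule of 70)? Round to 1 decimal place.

Only the 1.7-point difference matters.
70/1.7 ≈ 41.18 years per doubling of the ratio; 177 years gives 4.30 doublings, so ≈ 19.7×.

roughly 19.7 times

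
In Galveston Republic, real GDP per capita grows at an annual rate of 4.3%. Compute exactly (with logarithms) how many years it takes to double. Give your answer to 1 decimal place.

16.5 years

t = ln(2) / ln(1 + 0.043) = 0.6931 / 0.042101 ≈ 16.46.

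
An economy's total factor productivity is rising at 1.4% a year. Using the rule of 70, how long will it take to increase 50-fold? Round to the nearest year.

about 282 years

At 1.4% it doubles every 70/1.4 ≈ 50.00 years.
Reaching 50× takes log₂(50) ≈ 5.64 doublings.
5.64 × 50.00 ≈ 282 years.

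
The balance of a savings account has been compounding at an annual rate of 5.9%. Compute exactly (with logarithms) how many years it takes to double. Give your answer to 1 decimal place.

12.1 years

t = ln(2) / ln(1 + 0.059) = 0.6931 / 0.057325 ≈ 12.09.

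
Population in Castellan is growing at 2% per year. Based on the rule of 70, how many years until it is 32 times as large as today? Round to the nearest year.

At 2% it doubles every 70/2 ≈ 35.00 years.
32 = 2^5, so 5 doublings → 175 years.

around 175 years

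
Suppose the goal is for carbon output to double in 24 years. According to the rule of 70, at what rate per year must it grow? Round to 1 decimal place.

≈ 2.9%

70 / 24 ≈ 2.92, so about 2.9% per year.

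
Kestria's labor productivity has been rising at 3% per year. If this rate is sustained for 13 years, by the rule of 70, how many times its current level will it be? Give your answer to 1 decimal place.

Doubling time ≈ 70/3 = 23.33 years.
13 years / 23.33 ≈ 0.56 doublings → factor 2^0.56 ≈ 1.5.

about 1.5 times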